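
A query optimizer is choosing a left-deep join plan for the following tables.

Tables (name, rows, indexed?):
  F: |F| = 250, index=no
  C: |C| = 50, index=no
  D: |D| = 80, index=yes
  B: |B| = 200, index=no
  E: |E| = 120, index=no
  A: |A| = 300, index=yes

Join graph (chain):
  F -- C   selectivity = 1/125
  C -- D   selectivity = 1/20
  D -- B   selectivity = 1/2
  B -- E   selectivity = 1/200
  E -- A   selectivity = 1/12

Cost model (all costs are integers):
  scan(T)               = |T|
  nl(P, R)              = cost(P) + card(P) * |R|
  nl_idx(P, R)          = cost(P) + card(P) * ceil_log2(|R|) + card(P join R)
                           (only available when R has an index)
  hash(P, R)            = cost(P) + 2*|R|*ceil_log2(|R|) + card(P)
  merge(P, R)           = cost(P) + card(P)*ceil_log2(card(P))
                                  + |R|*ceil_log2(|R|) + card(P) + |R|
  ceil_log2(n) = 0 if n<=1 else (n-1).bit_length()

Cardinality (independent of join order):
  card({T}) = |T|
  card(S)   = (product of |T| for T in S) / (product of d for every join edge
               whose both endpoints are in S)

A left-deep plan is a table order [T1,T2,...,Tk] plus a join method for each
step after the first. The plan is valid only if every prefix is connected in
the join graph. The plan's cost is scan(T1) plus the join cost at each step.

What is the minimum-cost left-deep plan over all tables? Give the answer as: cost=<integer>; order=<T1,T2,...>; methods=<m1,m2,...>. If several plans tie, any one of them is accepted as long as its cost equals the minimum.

Selinger DP (subsets sized 1..n):
  {F}: scan cost=250, card=250
  {C}: scan cost=50, card=50
  {D}: scan cost=80, card=80
  {B}: scan cost=200, card=200
  {E}: scan cost=120, card=120
  {A}: scan cost=300, card=300
  {CF}: card=100; try (C,hash)→1100, (F,merge)→2650, (C,merge)→2850, (F,hash)→4100, (F,nl)→12550, (C,nl)→12750; best=1100 via (C,hash)
  {CD}: card=200; try (D,nl_idx)→600, (C,hash)→760, (D,merge)→1040, (C,merge)→1070, (D,hash)→1220, (D,nl)→4050 …(+1); best=600 via (D,nl_idx)
  {BD}: card=8000; try (D,hash)→1520, (B,merge)→2520, (D,merge)→2640, (B,hash)→3360, (D,nl_idx)→9600, (B,nl)→16080 …(+1); best=1520 via (D,hash)
  {BE}: card=120; try (E,hash)→2080, (B,merge)→2880, (E,merge)→2960, (B,hash)→3440, (B,nl)→24120, (E,nl)→24200; best=2080 via (E,hash)
  {AE}: card=3000; try (E,hash)→2280, (A,merge)→4080, (A,nl_idx)→4200, (E,merge)→4260, (A,hash)→5640, (A,nl)→36120 …(+1); best=2280 via (E,hash)
  {CDF}: card=400; try (D,nl_idx)→2200, (D,hash)→2320, (D,merge)→2540, (F,merge)→4650, (F,hash)→4800, (D,nl)→9100 …(+1); best=2200 via (D,nl_idx)
  {BCD}: card=20000; try (B,hash)→4000, (B,merge)→4200, (C,hash)→10120, (B,nl)→40600, (C,merge)→113870, (C,nl)→401520; best=4000 via (B,hash)
  {BDE}: card=4800; try (D,hash)→3320, (D,merge)→3680, (D,nl_idx)→7720, (E,hash)→11200, (D,nl)→11680, (E,merge)→114480 …(+1); best=3320 via (D,hash)
  {ABE}: card=3000; try (A,merge)→6040, (A,nl_idx)→6160, (A,hash)→7600, (B,hash)→8480, (A,nl)→38080, (B,merge)→43080 …(+1); best=6040 via (A,merge)
  {BCDF}: card=40000; try (B,hash)→5800, (B,merge)→8000, (F,hash)→28000, (B,nl)→82200, (F,merge)→326250, (F,nl)→5004000; best=5800 via (B,hash)
  {BCDE}: card=12000; try (C,hash)→8720, (E,hash)→25680, (C,merge)→70870, (C,nl)→243320, (E,merge)→324960, (E,nl)→2404000; best=8720 via (C,hash)
  {ABDE}: card=120000; try (D,hash)→10160, (A,hash)→13520, (D,merge)→45680, (A,merge)→73520, (D,nl_idx)→147040, (A,nl_idx)→166520 …(+2); best=10160 via (D,hash)
  {BCDEF}: card=24000; try (F,hash)→24720, (E,hash)→47480, (F,merge)→190970, (E,merge)→686760, (F,nl)→3008720, (E,nl)→4805800; best=24720 via (F,hash)
  {ABCDE}: card=300000; try (A,hash)→26120, (C,hash)→130760, (A,merge)→191720, (A,nl_idx)→416720, (C,merge)→2170510, (A,nl)→3608720 …(+1); best=26120 via (A,hash)
  {ABCDEF}: card=600000; try (A,hash)→54120, (F,hash)→330120, (A,merge)→411720, (A,nl_idx)→840720, (F,merge)→6028370, (A,nl)→7224720 …(+1); best=54120 via (A,hash)

cost=54120; order=B,E,D,C,F,A; methods=hash,hash,hash,hash,hash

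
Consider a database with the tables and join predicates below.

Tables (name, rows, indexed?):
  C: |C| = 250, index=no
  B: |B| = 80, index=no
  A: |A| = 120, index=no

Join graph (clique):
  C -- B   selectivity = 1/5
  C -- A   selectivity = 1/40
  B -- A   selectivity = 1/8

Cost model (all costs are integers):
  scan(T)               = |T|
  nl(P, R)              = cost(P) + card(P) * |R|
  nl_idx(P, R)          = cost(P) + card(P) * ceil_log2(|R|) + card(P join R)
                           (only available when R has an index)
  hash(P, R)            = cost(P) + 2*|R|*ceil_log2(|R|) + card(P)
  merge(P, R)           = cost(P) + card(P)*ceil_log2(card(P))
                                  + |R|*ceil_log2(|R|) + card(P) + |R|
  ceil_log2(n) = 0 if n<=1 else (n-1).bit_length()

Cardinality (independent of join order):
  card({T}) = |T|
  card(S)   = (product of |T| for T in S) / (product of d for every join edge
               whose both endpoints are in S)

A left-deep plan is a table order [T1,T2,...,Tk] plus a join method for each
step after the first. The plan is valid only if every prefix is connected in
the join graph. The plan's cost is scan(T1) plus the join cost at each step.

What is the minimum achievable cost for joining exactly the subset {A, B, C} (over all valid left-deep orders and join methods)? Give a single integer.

Selinger DP over subsets of {A,B,C}:
  {C}: scan cost=250, card=250
  {B}: scan cost=80, card=80
  {A}: scan cost=120, card=120
  {BC}: card=4000; try (B,hash)→1620, (C,merge)→2970, (B,merge)→3140, (C,hash)→4160, (C,nl)→20080, (B,nl)→20250; best=1620 via (B,hash)
  {AC}: card=750; try (A,hash)→2180, (C,merge)→3330, (A,merge)→3460, (C,hash)→4240, (C,nl)→30120, (A,nl)→30250; best=2180 via (A,hash)
  {AB}: card=1200; try (B,hash)→1360, (A,merge)→1680, (B,merge)→1720, (A,hash)→1840, (A,nl)→9680, (B,nl)→9720; best=1360 via (B,hash)
  {ABC}: card=1500; try (B,hash)→4050, (C,hash)→6560, (A,hash)→7300, (B,merge)→11070, (C,merge)→18010, (A,merge)→54580 …(+3); best=4050 via (B,hash)

4050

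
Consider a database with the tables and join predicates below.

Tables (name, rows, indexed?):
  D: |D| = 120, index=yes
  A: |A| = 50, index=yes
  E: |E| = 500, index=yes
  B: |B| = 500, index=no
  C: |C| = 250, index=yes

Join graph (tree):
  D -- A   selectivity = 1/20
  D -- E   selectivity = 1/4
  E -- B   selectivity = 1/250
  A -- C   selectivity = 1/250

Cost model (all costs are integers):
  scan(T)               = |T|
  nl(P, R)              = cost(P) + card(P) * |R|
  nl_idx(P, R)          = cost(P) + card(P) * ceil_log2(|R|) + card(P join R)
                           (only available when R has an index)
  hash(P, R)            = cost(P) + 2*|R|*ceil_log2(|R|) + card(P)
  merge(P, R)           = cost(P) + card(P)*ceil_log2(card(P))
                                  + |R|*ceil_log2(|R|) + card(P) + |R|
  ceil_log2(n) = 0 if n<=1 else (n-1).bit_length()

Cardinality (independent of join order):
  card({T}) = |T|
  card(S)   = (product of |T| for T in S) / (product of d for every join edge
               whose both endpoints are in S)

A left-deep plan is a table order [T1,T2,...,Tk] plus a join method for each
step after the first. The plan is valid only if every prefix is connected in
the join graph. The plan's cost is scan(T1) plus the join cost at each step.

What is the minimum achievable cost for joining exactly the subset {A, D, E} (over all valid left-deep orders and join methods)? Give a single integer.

Selinger DP over subsets of {A,D,E}:
  {D}: scan cost=120, card=120
  {A}: scan cost=50, card=50
  {E}: scan cost=500, card=500
  {AD}: card=300; try (D,nl_idx)→700, (A,hash)→840, (A,nl_idx)→1140, (D,merge)→1360, (A,merge)→1430, (D,hash)→1780 …(+2); best=700 via (D,nl_idx)
  {DE}: card=15000; try (D,hash)→2680, (E,merge)→6080, (D,merge)→6460, (E,hash)→9240, (E,nl_idx)→16200, (D,nl_idx)→19000 …(+2); best=2680 via (D,hash)
  {ADE}: card=37500; try (E,merge)→8700, (E,hash)→10000, (A,hash)→18280, (E,nl_idx)→40900, (A,nl_idx)→130180, (E,nl)→150700 …(+2); best=8700 via (E,merge)

8700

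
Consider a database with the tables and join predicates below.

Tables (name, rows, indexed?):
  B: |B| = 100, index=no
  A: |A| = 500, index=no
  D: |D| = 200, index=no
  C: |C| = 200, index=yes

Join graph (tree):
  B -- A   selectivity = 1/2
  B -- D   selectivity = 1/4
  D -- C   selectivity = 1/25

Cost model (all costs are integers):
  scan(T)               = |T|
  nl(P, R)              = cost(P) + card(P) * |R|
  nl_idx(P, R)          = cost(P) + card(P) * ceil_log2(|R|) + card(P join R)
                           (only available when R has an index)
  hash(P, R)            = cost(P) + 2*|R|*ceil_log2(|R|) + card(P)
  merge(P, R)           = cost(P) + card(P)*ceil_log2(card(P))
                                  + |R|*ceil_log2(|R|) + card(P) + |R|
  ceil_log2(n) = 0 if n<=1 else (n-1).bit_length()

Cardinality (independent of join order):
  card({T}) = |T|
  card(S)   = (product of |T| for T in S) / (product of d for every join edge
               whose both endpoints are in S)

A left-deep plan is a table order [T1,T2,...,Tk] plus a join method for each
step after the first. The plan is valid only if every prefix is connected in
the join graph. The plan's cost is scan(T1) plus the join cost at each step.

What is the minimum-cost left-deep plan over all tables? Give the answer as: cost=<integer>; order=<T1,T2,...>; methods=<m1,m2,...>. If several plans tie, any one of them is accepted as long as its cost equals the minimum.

cost=55400; order=D,C,B,A; methods=nl_idx,hash,hash

Selinger DP (subsets sized 1..n):
  {B}: scan cost=100, card=100
  {A}: scan cost=500, card=500
  {D}: scan cost=200, card=200
  {C}: scan cost=200, card=200
  {AB}: card=25000; try (B,hash)→2400, (A,merge)→5900, (B,merge)→6300, (A,hash)→9200, (A,nl)→50100, (B,nl)→50500; best=2400 via (B,hash)
  {BD}: card=5000; try (B,hash)→1800, (D,merge)→2700, (B,merge)→2800, (D,hash)→3400, (D,nl)→20100, (B,nl)→20200; best=1800 via (B,hash)
  {CD}: card=1600; try (C,nl_idx)→3400, (D,hash)→3600, (C,hash)→3600, (D,merge)→3800, (C,merge)→3800, (D,nl)→40200 …(+1); best=3400 via (C,nl_idx)
  {ABD}: card=1250000; try (A,hash)→15800, (D,hash)→30600, (A,merge)→76800, (D,merge)→404200, (A,nl)→2501800, (D,nl)→5002400; best=15800 via (A,hash)
  {BCD}: card=40000; try (B,hash)→6400, (C,hash)→10000, (B,merge)→23400, (C,merge)→73600, (C,nl_idx)→81800, (B,nl)→163400 …(+1); best=6400 via (B,hash)
  {ABCD}: card=10000000; try (A,hash)→55400, (A,merge)→691400, (C,hash)→1269000, (A,nl)→20006400, (C,nl_idx)→20015800, (C,merge)→27517600 …(+1); best=55400 via (A,hash)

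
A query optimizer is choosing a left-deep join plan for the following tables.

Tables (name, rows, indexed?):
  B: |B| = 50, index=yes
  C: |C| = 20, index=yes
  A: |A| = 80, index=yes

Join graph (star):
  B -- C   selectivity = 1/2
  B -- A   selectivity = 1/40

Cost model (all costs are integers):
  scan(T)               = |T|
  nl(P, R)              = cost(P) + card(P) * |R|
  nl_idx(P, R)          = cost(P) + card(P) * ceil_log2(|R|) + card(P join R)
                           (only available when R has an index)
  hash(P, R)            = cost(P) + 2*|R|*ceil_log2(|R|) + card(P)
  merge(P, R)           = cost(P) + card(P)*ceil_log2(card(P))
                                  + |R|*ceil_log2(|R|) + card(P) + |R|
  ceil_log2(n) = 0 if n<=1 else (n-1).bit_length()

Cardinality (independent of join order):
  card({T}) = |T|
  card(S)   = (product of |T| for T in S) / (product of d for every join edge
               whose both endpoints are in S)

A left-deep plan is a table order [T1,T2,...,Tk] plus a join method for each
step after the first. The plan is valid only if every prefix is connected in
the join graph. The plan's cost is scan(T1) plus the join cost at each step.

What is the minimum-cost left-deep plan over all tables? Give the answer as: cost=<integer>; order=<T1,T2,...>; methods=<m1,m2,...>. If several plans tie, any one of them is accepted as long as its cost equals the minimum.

cost=800; order=B,A,C; methods=nl_idx,hash

Selinger DP (subsets sized 1..n):
  {B}: scan cost=50, card=50
  {C}: scan cost=20, card=20
  {A}: scan cost=80, card=80
  {BC}: card=500; try (C,hash)→300, (B,merge)→490, (C,merge)→520, (B,hash)→640, (B,nl_idx)→640, (C,nl_idx)→800 …(+2); best=300 via (C,hash)
  {AB}: card=100; try (A,nl_idx)→500, (B,nl_idx)→660, (B,hash)→760, (A,merge)→1040, (B,merge)→1070, (A,hash)→1220 …(+2); best=500 via (A,nl_idx)
  {ABC}: card=1000; try (C,hash)→800, (C,merge)→1420, (A,hash)→1920, (C,nl_idx)→2000, (C,nl)→2500, (A,nl_idx)→4800 …(+2); best=800 via (C,hash)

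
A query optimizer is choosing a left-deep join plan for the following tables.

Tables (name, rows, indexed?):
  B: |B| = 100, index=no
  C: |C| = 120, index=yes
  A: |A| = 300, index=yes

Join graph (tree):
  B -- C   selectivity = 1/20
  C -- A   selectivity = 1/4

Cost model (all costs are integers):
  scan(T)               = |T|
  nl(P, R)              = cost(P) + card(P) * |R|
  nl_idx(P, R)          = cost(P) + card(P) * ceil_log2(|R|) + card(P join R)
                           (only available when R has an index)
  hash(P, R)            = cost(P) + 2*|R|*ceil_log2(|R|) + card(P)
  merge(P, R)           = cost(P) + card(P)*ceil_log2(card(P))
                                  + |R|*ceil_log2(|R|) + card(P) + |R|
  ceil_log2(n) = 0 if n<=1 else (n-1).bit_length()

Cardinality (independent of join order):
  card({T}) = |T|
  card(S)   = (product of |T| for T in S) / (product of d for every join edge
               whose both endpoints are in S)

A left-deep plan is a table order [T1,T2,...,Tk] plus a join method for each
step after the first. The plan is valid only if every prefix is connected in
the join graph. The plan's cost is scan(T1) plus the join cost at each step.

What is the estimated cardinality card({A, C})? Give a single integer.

9000

Tables in S: A(300), C(120)
Edges inside S: C-A(d=4)
numerator = 300 * 120 = 36000
denominator = 4 = 4
card(S) = 36000 / 4 = 9000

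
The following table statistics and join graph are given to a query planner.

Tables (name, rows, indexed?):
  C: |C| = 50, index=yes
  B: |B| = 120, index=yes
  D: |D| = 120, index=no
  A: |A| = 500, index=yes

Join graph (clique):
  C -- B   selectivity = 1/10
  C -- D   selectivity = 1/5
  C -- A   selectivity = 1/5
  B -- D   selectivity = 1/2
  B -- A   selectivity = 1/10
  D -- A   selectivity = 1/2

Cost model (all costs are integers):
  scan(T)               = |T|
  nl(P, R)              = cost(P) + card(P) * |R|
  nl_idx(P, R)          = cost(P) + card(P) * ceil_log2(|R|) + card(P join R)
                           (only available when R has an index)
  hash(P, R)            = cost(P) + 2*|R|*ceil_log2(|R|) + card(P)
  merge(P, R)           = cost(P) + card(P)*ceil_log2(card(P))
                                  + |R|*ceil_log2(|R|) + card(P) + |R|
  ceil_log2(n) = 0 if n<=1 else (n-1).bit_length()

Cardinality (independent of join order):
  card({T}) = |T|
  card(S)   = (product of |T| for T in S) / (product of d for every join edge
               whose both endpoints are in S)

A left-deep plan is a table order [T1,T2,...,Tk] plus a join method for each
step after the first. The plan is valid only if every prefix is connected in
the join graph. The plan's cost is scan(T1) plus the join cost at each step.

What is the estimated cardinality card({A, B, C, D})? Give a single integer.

36000

Tables in S: A(500), B(120), C(50), D(120)
Edges inside S: C-B(d=10), C-D(d=5), C-A(d=5), B-D(d=2), B-A(d=10), D-A(d=2)
numerator = 500 * 120 * 50 * 120 = 360000000
denominator = 10 * 5 * 5 * 2 * 10 * 2 = 10000
card(S) = 360000000 / 10000 = 36000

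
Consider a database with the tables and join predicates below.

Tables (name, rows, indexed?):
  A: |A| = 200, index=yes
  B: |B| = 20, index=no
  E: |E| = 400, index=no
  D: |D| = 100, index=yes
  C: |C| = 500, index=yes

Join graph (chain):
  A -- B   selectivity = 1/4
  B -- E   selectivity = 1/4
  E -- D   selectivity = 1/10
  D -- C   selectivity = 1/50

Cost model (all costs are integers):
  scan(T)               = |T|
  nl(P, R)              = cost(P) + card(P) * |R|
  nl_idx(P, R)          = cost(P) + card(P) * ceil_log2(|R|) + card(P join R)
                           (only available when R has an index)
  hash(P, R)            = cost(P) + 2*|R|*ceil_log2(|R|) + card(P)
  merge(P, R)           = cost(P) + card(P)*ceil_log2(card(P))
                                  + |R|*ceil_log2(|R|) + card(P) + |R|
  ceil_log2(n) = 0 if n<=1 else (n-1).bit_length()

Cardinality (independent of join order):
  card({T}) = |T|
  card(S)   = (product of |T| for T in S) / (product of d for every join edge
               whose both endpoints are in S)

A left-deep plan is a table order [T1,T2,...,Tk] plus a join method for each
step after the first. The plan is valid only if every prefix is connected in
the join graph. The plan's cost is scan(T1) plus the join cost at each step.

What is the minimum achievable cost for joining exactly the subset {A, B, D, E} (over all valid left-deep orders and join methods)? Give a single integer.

Selinger DP over subsets of {A,B,D,E}:
  {A}: scan cost=200, card=200
  {B}: scan cost=20, card=20
  {E}: scan cost=400, card=400
  {D}: scan cost=100, card=100
  {AB}: card=1000; try (B,hash)→600, (A,nl_idx)→1180, (A,merge)→1940, (B,merge)→2120, (A,hash)→3240, (A,nl)→4020 …(+1); best=600 via (B,hash)
  {BE}: card=2000; try (B,hash)→1000, (E,merge)→4140, (B,merge)→4520, (E,hash)→7240, (E,nl)→8020, (B,nl)→8400; best=1000 via (B,hash)
  {DE}: card=4000; try (D,hash)→2200, (E,merge)→4900, (D,merge)→5200, (D,nl_idx)→7200, (E,hash)→7400, (E,nl)→40100 …(+1); best=2200 via (D,hash)
  {ABE}: card=100000; try (A,hash)→6200, (E,hash)→8800, (E,merge)→15600, (A,merge)→26800, (A,nl_idx)→117000, (E,nl)→400600 …(+1); best=6200 via (A,hash)
  {BDE}: card=20000; try (D,hash)→4400, (B,hash)→6400, (D,merge)→25800, (D,nl_idx)→35000, (B,merge)→54320, (B,nl)→82200 …(+1); best=4400 via (D,hash)
  {ABDE}: card=1000000; try (A,hash)→27600, (D,hash)→107600, (A,merge)→326200, (A,nl_idx)→1164400, (D,nl_idx)→1706200, (D,merge)→1807000 …(+2); best=27600 via (A,hash)

27600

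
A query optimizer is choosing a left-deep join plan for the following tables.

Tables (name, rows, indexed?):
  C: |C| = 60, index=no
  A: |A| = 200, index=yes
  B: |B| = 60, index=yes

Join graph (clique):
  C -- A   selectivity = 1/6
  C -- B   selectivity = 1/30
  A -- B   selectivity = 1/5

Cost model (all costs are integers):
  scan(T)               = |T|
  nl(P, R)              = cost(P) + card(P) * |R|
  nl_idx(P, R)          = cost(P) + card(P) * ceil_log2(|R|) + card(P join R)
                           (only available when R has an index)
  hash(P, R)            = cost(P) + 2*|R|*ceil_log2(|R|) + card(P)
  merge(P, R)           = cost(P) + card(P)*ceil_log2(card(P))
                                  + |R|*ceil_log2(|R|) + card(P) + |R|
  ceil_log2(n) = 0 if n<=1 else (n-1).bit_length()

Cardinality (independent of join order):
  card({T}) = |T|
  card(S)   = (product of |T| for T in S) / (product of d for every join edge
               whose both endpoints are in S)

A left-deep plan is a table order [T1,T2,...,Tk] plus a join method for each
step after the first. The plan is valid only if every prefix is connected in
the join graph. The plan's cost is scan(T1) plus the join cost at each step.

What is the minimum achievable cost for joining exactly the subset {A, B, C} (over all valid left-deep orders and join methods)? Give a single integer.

Selinger DP over subsets of {A,B,C}:
  {C}: scan cost=60, card=60
  {A}: scan cost=200, card=200
  {B}: scan cost=60, card=60
  {AC}: card=2000; try (C,hash)→1120, (A,merge)→2280, (C,merge)→2420, (A,nl_idx)→2540, (A,hash)→3320, (A,nl)→12060 …(+1); best=1120 via (C,hash)
  {BC}: card=120; try (B,nl_idx)→540, (C,hash)→840, (B,hash)→840, (C,merge)→900, (B,merge)→900, (C,nl)→3660 …(+1); best=540 via (B,nl_idx)
  {AB}: card=2400; try (B,hash)→1120, (A,merge)→2280, (B,merge)→2420, (A,nl_idx)→2940, (A,hash)→3320, (B,nl_idx)→3800 …(+2); best=1120 via (B,hash)
  {ABC}: card=800; try (A,nl_idx)→2300, (A,merge)→3300, (B,hash)→3840, (A,hash)→3860, (C,hash)→4240, (B,nl_idx)→13920 …(+5); best=2300 via (A,nl_idx)

2300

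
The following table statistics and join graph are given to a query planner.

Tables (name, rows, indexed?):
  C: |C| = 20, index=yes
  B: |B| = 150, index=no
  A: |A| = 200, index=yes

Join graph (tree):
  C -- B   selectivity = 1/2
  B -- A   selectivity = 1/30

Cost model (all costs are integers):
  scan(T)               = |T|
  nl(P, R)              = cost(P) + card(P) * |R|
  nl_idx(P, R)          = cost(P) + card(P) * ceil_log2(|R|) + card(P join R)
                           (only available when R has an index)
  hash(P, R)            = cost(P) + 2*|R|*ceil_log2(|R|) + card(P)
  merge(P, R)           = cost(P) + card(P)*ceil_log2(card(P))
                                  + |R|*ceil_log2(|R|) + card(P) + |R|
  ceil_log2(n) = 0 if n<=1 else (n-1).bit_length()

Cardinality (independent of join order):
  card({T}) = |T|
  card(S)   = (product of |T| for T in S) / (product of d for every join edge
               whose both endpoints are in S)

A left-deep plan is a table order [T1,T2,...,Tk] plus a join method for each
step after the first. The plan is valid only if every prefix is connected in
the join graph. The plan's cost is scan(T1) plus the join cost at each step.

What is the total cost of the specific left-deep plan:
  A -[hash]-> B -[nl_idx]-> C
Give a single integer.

step 1: scan A: cost=200, card=200
step 2: join B via hash
    card(P join B) = 200*150/(30) = 1000
    cost = 200 + 2*150*8 + 200 = 2800
step 3: join C via nl_idx
    card(P join C) = 1000*20/(2) = 10000
    cost = 2800 + 1000*5 + 10000 = 17800

17800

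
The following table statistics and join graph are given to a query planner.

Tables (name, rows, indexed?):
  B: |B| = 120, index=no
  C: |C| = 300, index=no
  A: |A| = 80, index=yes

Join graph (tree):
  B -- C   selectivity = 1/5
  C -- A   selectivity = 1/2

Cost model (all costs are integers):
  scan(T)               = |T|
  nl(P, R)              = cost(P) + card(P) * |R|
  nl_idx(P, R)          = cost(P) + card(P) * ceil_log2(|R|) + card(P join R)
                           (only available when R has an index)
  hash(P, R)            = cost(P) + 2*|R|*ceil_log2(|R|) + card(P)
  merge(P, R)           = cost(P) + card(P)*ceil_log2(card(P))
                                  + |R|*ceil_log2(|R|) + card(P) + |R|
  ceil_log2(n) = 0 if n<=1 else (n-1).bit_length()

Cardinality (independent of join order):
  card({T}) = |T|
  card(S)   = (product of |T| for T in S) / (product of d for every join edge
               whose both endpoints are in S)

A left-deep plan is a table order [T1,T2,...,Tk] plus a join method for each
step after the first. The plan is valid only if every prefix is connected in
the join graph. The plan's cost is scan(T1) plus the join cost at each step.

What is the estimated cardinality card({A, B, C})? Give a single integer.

288000

Tables in S: A(80), B(120), C(300)
Edges inside S: B-C(d=5), C-A(d=2)
numerator = 80 * 120 * 300 = 2880000
denominator = 5 * 2 = 10
card(S) = 2880000 / 10 = 288000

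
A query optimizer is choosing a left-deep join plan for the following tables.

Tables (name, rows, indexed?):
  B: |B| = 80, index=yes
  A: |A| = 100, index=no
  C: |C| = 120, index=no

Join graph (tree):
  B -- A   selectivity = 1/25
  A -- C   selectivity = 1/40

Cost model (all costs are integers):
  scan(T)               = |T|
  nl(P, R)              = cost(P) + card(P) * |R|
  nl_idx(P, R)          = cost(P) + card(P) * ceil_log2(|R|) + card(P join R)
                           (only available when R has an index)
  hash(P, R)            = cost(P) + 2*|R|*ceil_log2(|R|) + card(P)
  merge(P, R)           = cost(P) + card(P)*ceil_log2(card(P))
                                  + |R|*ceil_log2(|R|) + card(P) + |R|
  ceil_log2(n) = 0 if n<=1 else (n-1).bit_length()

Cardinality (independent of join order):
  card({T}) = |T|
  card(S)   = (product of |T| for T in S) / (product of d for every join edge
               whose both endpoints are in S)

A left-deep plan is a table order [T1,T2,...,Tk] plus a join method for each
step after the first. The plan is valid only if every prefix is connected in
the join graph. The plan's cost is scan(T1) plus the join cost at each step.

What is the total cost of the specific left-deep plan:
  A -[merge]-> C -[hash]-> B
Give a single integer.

3280

step 1: scan A: cost=100, card=100
step 2: join C via merge
    card(P join C) = 100*120/(40) = 300
    cost = 100 + 100*7 + 120*7 + 100 + 120 = 1860
step 3: join B via hash
    card(P join B) = 300*80/(25) = 960
    cost = 1860 + 2*80*7 + 300 = 3280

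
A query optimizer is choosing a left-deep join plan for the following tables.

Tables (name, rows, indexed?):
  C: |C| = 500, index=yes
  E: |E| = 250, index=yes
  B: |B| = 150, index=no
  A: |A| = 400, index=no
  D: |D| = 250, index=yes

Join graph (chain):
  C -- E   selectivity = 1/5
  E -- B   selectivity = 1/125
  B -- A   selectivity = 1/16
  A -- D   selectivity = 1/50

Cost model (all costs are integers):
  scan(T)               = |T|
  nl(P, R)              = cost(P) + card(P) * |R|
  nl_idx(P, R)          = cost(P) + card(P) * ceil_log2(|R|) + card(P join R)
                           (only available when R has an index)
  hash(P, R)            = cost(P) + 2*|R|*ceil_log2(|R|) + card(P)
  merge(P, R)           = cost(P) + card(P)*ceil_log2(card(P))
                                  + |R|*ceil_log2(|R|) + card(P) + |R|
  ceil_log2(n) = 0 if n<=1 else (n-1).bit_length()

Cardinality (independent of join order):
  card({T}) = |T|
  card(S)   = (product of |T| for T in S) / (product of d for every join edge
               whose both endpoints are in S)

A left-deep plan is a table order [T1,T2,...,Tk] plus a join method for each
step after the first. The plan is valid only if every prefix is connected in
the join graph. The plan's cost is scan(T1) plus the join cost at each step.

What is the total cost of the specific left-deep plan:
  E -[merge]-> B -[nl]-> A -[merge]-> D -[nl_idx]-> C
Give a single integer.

step 1: scan E: cost=250, card=250
step 2: join B via merge
    card(P join B) = 250*150/(125) = 300
    cost = 250 + 250*8 + 150*8 + 250 + 150 = 3850
step 3: join A via nl
    card(P join A) = 300*400/(16) = 7500
    cost = 3850 + 300*400 = 123850
step 4: join D via merge
    card(P join D) = 7500*250/(50) = 37500
    cost = 123850 + 7500*13 + 250*8 + 7500 + 250 = 231100
step 5: join C via nl_idx
    card(P join C) = 37500*500/(5) = 3750000
    cost = 231100 + 37500*9 + 3750000 = 4318600

4318600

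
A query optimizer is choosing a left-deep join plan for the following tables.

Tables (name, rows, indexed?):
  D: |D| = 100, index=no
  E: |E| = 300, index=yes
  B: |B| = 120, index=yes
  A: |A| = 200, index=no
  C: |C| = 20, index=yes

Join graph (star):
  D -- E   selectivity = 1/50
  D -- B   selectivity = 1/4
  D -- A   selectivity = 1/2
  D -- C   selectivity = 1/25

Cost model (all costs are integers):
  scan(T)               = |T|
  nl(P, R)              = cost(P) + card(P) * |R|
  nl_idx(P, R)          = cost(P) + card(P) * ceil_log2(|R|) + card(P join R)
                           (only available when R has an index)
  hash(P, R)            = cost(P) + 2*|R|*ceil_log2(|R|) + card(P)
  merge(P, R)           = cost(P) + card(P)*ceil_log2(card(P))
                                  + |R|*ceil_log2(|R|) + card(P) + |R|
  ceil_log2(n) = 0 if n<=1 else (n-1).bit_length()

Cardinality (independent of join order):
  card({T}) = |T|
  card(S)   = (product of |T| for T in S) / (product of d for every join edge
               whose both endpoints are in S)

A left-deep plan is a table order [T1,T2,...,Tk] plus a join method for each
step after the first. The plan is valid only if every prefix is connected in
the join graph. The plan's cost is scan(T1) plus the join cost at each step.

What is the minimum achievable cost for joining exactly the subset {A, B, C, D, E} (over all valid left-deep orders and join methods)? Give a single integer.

21360

Selinger DP over subsets of {A,B,C,D,E}:
  {D}: scan cost=100, card=100
  {E}: scan cost=300, card=300
  {B}: scan cost=120, card=120
  {A}: scan cost=200, card=200
  {C}: scan cost=20, card=20
  {DE}: card=600; try (E,nl_idx)→1600, (D,hash)→2000, (E,merge)→3900, (D,merge)→4100, (E,hash)→5600, (E,nl)→30100 …(+1); best=1600 via (E,nl_idx)
  {BD}: card=3000; try (D,hash)→1640, (B,merge)→1860, (D,merge)→1880, (B,hash)→1880, (B,nl_idx)→3800, (B,nl)→12100 …(+1); best=1640 via (D,hash)
  {AD}: card=10000; try (D,hash)→1800, (A,merge)→2700, (D,merge)→2800, (A,hash)→3400, (A,nl)→20100, (D,nl)→20200; best=1800 via (D,hash)
  {CD}: card=80; try (C,hash)→400, (C,nl_idx)→680, (D,merge)→940, (C,merge)→1020, (D,hash)→1440, (D,nl)→2020 …(+1); best=400 via (C,hash)
  {BDE}: card=18000; try (B,hash)→3880, (B,merge)→9160, (E,hash)→10040, (B,nl_idx)→23800, (E,merge)→43640, (E,nl_idx)→46640 …(+2); best=3880 via (B,hash)
  {ADE}: card=60000; try (A,hash)→5400, (A,merge)→10000, (E,hash)→17200, (A,nl)→121600, (E,nl_idx)→151800, (E,merge)→154800 …(+1); best=5400 via (A,hash)
  {CDE}: card=480; try (E,nl_idx)→1600, (C,hash)→2400, (E,merge)→4040, (C,nl_idx)→5080, (E,hash)→5880, (C,merge)→8320 …(+2); best=1600 via (E,nl_idx)
  {ABD}: card=300000; try (A,hash)→7840, (B,hash)→13480, (A,merge)→42440, (B,merge)→152760, (B,nl_idx)→371800, (A,nl)→601640 …(+1); best=7840 via (A,hash)
  {BCD}: card=2400; try (B,merge)→2000, (B,hash)→2160, (B,nl_idx)→3360, (C,hash)→4840, (B,nl)→10000, (C,nl_idx)→19040 …(+2); best=2000 via (B,merge)
  {ACD}: card=8000; try (A,merge)→2840, (A,hash)→3680, (C,hash)→12000, (A,nl)→16400, (C,nl_idx)→59800, (C,merge)→151920 …(+1); best=2840 via (A,merge)
  {ABDE}: card=1800000; try (A,hash)→25080, (B,hash)→67080, (A,merge)→293680, (E,hash)→313240, (B,merge)→1026360, (B,nl_idx)→2225400 …(+5); best=25080 via (A,hash)
  {BCDE}: card=14400; try (B,hash)→3760, (B,merge)→7360, (E,hash)→9800, (B,nl_idx)→19360, (C,hash)→22080, (E,merge)→36200 …(+6); best=3760 via (B,hash)
  {ACDE}: card=48000; try (A,hash)→5280, (A,merge)→8200, (E,hash)→16240, (C,hash)→65600, (A,nl)→97600, (E,merge)→117840 …(+5); best=5280 via (A,hash)
  {ABCD}: card=240000; try (A,hash)→7600, (B,hash)→12520, (A,merge)→35000, (B,merge)→115800, (B,nl_idx)→298840, (C,hash)→308040 …(+5); best=7600 via (A,hash)
  {ABCDE}: card=1440000; try (A,hash)→21360, (B,hash)→54960, (A,merge)→221560, (E,hash)→253000, (B,merge)→822240, (B,nl_idx)→1781280 …(+9); best=21360 via (A,hash)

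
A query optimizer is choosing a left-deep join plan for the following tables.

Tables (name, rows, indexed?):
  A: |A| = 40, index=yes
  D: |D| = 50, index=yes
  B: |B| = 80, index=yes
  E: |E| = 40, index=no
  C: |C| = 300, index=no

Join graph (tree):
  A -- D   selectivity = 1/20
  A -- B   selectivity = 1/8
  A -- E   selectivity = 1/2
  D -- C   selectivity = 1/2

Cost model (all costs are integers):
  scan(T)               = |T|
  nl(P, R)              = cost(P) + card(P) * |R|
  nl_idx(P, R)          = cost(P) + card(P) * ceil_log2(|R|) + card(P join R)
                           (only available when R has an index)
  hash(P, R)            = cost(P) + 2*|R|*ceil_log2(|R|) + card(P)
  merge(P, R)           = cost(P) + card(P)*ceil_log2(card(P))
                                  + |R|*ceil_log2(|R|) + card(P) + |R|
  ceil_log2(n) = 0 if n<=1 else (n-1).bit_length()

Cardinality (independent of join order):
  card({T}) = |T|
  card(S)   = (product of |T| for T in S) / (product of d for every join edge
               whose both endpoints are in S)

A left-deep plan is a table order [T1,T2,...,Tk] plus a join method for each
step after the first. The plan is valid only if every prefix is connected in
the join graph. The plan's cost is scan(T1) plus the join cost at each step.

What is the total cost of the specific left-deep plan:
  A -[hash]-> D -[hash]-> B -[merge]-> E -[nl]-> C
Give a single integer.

6013180

step 1: scan A: cost=40, card=40
step 2: join D via hash
    card(P join D) = 40*50/(20) = 100
    cost = 40 + 2*50*6 + 40 = 680
step 3: join B via hash
    card(P join B) = 100*80/(8) = 1000
    cost = 680 + 2*80*7 + 100 = 1900
step 4: join E via merge
    card(P join E) = 1000*40/(2) = 20000
    cost = 1900 + 1000*10 + 40*6 + 1000 + 40 = 13180
step 5: join C via nl
    card(P join C) = 20000*300/(2) = 3000000
    cost = 13180 + 20000*300 = 6013180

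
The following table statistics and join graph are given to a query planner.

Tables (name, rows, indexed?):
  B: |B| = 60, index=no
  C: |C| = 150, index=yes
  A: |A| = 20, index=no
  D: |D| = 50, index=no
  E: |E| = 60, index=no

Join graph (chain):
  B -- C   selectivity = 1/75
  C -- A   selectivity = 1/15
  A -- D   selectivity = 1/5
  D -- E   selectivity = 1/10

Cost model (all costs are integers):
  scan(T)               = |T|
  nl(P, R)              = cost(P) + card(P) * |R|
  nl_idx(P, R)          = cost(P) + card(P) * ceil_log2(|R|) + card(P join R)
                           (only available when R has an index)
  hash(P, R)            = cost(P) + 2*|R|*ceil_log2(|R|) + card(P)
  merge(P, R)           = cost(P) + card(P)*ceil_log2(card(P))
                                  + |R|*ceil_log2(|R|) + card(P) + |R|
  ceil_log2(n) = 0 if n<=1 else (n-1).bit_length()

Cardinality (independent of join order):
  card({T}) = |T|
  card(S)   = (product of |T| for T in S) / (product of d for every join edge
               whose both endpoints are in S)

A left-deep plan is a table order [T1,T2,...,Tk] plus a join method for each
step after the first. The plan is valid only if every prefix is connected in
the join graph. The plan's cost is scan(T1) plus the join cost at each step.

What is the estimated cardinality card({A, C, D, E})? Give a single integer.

12000

Tables in S: A(20), C(150), D(50), E(60)
Edges inside S: C-A(d=15), A-D(d=5), D-E(d=10)
numerator = 20 * 150 * 50 * 60 = 9000000
denominator = 15 * 5 * 10 = 750
card(S) = 9000000 / 750 = 12000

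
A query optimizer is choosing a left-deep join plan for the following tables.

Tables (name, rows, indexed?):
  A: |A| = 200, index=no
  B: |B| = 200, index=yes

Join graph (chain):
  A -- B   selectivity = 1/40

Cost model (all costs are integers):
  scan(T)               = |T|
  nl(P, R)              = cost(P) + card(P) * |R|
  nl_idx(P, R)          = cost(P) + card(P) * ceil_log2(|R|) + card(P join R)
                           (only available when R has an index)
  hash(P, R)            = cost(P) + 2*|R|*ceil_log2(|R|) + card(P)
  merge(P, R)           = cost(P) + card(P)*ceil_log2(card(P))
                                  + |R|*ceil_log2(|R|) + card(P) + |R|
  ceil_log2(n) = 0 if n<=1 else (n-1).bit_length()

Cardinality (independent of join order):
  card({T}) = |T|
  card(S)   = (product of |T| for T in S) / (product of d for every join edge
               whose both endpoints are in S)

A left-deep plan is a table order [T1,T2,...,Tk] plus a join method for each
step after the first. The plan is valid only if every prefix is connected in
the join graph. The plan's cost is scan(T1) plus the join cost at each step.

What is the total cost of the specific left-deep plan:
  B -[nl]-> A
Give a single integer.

40200

step 1: scan B: cost=200, card=200
step 2: join A via nl
    card(P join A) = 200*200/(40) = 1000
    cost = 200 + 200*200 = 40200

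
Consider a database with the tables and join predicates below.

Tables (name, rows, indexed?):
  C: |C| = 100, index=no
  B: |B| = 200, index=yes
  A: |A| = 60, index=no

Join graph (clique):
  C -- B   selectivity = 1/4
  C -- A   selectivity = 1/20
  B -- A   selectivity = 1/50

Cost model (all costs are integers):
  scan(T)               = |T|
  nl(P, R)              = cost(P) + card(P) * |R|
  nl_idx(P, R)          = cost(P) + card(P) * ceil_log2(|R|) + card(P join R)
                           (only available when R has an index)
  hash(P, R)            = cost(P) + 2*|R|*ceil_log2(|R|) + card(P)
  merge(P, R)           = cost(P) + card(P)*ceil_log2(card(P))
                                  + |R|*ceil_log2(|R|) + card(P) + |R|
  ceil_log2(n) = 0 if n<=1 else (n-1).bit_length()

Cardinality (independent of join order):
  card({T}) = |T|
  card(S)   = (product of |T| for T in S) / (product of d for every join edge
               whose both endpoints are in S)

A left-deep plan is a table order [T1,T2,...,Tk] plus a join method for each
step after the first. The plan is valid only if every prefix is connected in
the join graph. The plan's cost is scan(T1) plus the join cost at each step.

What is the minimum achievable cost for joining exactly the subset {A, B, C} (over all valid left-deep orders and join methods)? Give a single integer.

Selinger DP over subsets of {A,B,C}:
  {C}: scan cost=100, card=100
  {B}: scan cost=200, card=200
  {A}: scan cost=60, card=60
  {BC}: card=5000; try (C,hash)→1800, (B,merge)→2700, (C,merge)→2800, (B,hash)→3400, (B,nl_idx)→5900, (B,nl)→20100 …(+1); best=1800 via (C,hash)
  {AC}: card=300; try (A,hash)→920, (C,merge)→1280, (A,merge)→1320, (C,hash)→1520, (C,nl)→6060, (A,nl)→6100; best=920 via (A,hash)
  {AB}: card=240; try (B,nl_idx)→780, (A,hash)→1120, (B,merge)→2280, (A,merge)→2420, (B,hash)→3320, (B,nl)→12060 …(+1); best=780 via (B,nl_idx)
  {ABC}: card=300; try (C,hash)→2420, (B,nl_idx)→3620, (C,merge)→3740, (B,hash)→4420, (B,merge)→5720, (A,hash)→7520 …(+4); best=2420 via (C,hash)

2420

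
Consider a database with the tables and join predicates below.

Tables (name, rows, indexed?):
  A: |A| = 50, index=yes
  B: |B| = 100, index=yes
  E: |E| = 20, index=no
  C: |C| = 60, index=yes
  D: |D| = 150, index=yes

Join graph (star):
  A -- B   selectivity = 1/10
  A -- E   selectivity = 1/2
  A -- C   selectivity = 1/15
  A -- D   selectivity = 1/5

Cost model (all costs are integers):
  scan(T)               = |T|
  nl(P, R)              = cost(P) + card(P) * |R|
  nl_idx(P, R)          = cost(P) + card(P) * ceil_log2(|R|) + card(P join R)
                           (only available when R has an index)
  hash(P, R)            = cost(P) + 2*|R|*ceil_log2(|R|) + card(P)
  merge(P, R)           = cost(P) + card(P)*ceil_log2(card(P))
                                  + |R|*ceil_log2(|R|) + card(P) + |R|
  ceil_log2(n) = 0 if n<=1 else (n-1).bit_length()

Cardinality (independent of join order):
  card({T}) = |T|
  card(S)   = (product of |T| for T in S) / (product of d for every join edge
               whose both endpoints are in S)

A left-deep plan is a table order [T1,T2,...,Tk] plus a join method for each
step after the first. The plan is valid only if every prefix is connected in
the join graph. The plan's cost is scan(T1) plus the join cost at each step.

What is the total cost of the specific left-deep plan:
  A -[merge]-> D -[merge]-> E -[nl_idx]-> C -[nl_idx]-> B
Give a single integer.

1189870

step 1: scan A: cost=50, card=50
step 2: join D via merge
    card(P join D) = 50*150/(5) = 1500
    cost = 50 + 50*6 + 150*8 + 50 + 150 = 1750
step 3: join E via merge
    card(P join E) = 1500*20/(2) = 15000
    cost = 1750 + 1500*11 + 20*5 + 1500 + 20 = 19870
step 4: join C via nl_idx
    card(P join C) = 15000*60/(15) = 60000
    cost = 19870 + 15000*6 + 60000 = 169870
step 5: join B via nl_idx
    card(P join B) = 60000*100/(10) = 600000
    cost = 169870 + 60000*7 + 600000 = 1189870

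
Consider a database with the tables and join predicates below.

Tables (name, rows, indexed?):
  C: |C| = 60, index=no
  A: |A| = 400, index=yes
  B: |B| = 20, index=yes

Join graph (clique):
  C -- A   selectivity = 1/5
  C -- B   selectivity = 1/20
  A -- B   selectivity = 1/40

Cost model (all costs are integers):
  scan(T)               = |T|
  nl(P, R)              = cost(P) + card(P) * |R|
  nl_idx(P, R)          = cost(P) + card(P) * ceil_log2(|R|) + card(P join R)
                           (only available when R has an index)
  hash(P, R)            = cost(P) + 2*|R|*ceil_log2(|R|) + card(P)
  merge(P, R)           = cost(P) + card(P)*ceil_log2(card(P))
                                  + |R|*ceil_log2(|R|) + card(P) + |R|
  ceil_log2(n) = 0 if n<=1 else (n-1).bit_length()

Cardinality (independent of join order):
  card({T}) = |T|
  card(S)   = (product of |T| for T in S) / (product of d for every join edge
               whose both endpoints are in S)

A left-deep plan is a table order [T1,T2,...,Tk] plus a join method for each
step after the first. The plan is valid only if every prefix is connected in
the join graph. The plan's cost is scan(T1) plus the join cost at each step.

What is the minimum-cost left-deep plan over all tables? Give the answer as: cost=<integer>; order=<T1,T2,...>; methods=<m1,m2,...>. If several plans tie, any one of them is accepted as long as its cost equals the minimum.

Selinger DP (subsets sized 1..n):
  {C}: scan cost=60, card=60
  {A}: scan cost=400, card=400
  {B}: scan cost=20, card=20
  {AC}: card=4800; try (C,hash)→1520, (A,merge)→4480, (C,merge)→4820, (A,nl_idx)→5400, (A,hash)→7320, (A,nl)→24060 …(+1); best=1520 via (C,hash)
  {BC}: card=60; try (B,hash)→320, (B,nl_idx)→420, (C,merge)→560, (B,merge)→600, (C,hash)→760, (C,nl)→1220 …(+1); best=320 via (B,hash)
  {AB}: card=200; try (A,nl_idx)→400, (B,hash)→1000, (B,nl_idx)→2600, (A,merge)→4140, (B,merge)→4520, (A,hash)→7240 …(+2); best=400 via (A,nl_idx)
  {ABC}: card=120; try (A,nl_idx)→980, (C,hash)→1320, (C,merge)→2620, (A,merge)→4740, (B,hash)→6520, (A,hash)→7580 …(+5); best=980 via (A,nl_idx)

cost=980; order=C,B,A; methods=hash,nl_idx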